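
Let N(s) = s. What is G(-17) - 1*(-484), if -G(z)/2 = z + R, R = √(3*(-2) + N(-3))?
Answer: 518 - 6*I ≈ 518.0 - 6.0*I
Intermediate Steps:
R = 3*I (R = √(3*(-2) - 3) = √(-6 - 3) = √(-9) = 3*I ≈ 3.0*I)
G(z) = -6*I - 2*z (G(z) = -2*(z + 3*I) = -6*I - 2*z)
G(-17) - 1*(-484) = (-6*I - 2*(-17)) - 1*(-484) = (-6*I + 34) + 484 = (34 - 6*I) + 484 = 518 - 6*I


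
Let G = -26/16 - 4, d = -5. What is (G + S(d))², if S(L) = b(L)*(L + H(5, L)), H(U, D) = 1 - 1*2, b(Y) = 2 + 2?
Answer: 56169/64 ≈ 877.64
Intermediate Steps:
b(Y) = 4
H(U, D) = -1 (H(U, D) = 1 - 2 = -1)
S(L) = -4 + 4*L (S(L) = 4*(L - 1) = 4*(-1 + L) = -4 + 4*L)
G = -45/8 (G = -26*1/16 - 4 = -13/8 - 4 = -45/8 ≈ -5.6250)
(G + S(d))² = (-45/8 + (-4 + 4*(-5)))² = (-45/8 + (-4 - 20))² = (-45/8 - 24)² = (-237/8)² = 56169/64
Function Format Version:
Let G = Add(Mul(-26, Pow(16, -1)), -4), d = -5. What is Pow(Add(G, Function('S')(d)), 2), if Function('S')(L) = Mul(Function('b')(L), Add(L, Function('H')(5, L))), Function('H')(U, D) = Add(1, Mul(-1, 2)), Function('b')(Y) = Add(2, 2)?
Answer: Rational(56169, 64) ≈ 877.64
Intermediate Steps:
Function('b')(Y) = 4
Function('H')(U, D) = -1 (Function('H')(U, D) = Add(1, -2) = -1)
Function('S')(L) = Add(-4, Mul(4, L)) (Function('S')(L) = Mul(4, Add(L, -1)) = Mul(4, Add(-1, L)) = Add(-4, Mul(4, L)))
G = Rational(-45, 8) (G = Add(Mul(-26, Rational(1, 16)), -4) = Add(Rational(-13, 8), -4) = Rational(-45, 8) ≈ -5.6250)
Pow(Add(G, Function('S')(d)), 2) = Pow(Add(Rational(-45, 8), Add(-4, Mul(4, -5))), 2) = Pow(Add(Rational(-45, 8), Add(-4, -20)), 2) = Pow(Add(Rational(-45, 8), -24), 2) = Pow(Rational(-237, 8), 2) = Rational(56169, 64)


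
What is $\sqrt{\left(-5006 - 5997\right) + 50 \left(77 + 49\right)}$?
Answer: $i \sqrt{4703} \approx 68.578 i$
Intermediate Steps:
$\sqrt{\left(-5006 - 5997\right) + 50 \left(77 + 49\right)} = \sqrt{\left(-5006 - 5997\right) + 50 \cdot 126} = \sqrt{-11003 + 6300} = \sqrt{-4703} = i \sqrt{4703}$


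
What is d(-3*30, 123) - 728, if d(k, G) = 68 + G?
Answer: -537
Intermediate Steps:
d(-3*30, 123) - 728 = (68 + 123) - 728 = 191 - 728 = -537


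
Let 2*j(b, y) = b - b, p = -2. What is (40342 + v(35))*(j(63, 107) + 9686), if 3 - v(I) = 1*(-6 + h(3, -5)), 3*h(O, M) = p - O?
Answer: 1172567788/3 ≈ 3.9086e+8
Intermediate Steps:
h(O, M) = -⅔ - O/3 (h(O, M) = (-2 - O)/3 = -⅔ - O/3)
j(b, y) = 0 (j(b, y) = (b - b)/2 = (½)*0 = 0)
v(I) = 32/3 (v(I) = 3 - (-6 + (-⅔ - ⅓*3)) = 3 - (-6 + (-⅔ - 1)) = 3 - (-6 - 5/3) = 3 - (-23)/3 = 3 - 1*(-23/3) = 3 + 23/3 = 32/3)
(40342 + v(35))*(j(63, 107) + 9686) = (40342 + 32/3)*(0 + 9686) = (121058/3)*9686 = 1172567788/3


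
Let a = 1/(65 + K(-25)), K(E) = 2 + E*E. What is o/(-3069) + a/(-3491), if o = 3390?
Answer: -2729823383/2471334756 ≈ -1.1046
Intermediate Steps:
K(E) = 2 + E²
a = 1/692 (a = 1/(65 + (2 + (-25)²)) = 1/(65 + (2 + 625)) = 1/(65 + 627) = 1/692 ≈ 0.0014451)
o/(-3069) + a/(-3491) = 3390/(-3069) + (1/692)/(-3491) = 3390*(-1/3069) + (1/692)*(-1/3491) = -1130/1023 - 1/2415772 = -2729823383/2471334756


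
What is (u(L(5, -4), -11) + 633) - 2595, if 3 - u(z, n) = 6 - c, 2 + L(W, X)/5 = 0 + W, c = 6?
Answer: -1959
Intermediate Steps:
L(W, X) = -10 + 5*W (L(W, X) = -10 + 5*(0 + W) = -10 + 5*W)
u(z, n) = 3 (u(z, n) = 3 - (6 - 1*6) = 3 - (6 - 6) = 3 - 1*0 = 3 + 0 = 3)
(u(L(5, -4), -11) + 633) - 2595 = (3 + 633) - 2595 = 636 - 2595 = -1959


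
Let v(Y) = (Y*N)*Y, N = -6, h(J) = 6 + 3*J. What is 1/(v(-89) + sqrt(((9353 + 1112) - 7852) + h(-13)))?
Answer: -7921/376453016 - sqrt(645)/1129359048 ≈ -2.1064e-5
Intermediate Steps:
v(Y) = -6*Y**2 (v(Y) = (Y*(-6))*Y = (-6*Y)*Y = -6*Y**2)
1/(v(-89) + sqrt(((9353 + 1112) - 7852) + h(-13))) = 1/(-6*(-89)**2 + sqrt(((9353 + 1112) - 7852) + (6 + 3*(-13)))) = 1/(-6*7921 + sqrt((10465 - 7852) + (6 - 39))) = 1/(-47526 + sqrt(2613 - 33)) = 1/(-47526 + sqrt(2580)) = 1/(-47526 + 2*sqrt(645))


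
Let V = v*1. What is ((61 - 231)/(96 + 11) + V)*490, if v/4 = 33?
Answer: 6837460/107 ≈ 63902.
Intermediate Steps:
v = 132 (v = 4*33 = 132)
V = 132 (V = 132*1 = 132)
((61 - 231)/(96 + 11) + V)*490 = ((61 - 231)/(96 + 11) + 132)*490 = (-170/107 + 132)*490 = (13954/107)*490 = 6837460/107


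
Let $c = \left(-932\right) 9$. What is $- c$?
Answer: $8388$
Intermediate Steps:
$c = -8388$
$- c = \left(-1\right) \left(-8388\right) = 8388$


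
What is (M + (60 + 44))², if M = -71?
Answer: 1089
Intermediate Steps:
(M + (60 + 44))² = (-71 + (60 + 44))² = (-71 + 104)² = 33² = 1089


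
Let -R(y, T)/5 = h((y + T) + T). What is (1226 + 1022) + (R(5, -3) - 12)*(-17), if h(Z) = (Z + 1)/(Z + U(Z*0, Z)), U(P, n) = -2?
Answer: 2452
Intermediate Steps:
h(Z) = (1 + Z)/(-2 + Z) (h(Z) = (Z + 1)/(Z - 2) = (1 + Z)/(-2 + Z))
R(y, T) = -5*(1 + y + 2*T)/(-2 + y + 2*T) (R(y, T) = -5*(1 + ((y + T) + T))/(-2 + ((y + T) + T)) = -5*(1 + ((T + y) + T))/(-2 + ((T + y) + T)) = -5*(1 + (y + 2*T))/(-2 + (y + 2*T)) = -5*(1 + y + 2*T)/(-2 + y + 2*T))
(1226 + 1022) + (R(5, -3) - 12)*(-17) = (1226 + 1022) + (5*(-1 - 1*5 - 2*(-3))/(-2 + 5 + 2*(-3)) - 12)*(-17) = 2248 + (5*(-1 - 5 + 6)/(-2 + 5 - 6) - 12)*(-17) = 2248 + (5*0/(-3) - 12)*(-17) = 2248 + (5*(-⅓)*0 - 12)*(-17) = 2248 + (0 - 12)*(-17) = 2248 - 12*(-17) = 2248 + 204 = 2452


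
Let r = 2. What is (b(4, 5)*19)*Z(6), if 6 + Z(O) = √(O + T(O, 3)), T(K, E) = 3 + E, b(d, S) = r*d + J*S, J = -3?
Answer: 798 - 266*√3 ≈ 337.27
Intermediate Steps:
b(d, S) = -3*S + 2*d (b(d, S) = 2*d - 3*S = -3*S + 2*d)
Z(O) = -6 + √(6 + O) (Z(O) = -6 + √(O + (3 + 3)) = -6 + √(O + 6) = -6 + √(6 + O))
(b(4, 5)*19)*Z(6) = ((-3*5 + 2*4)*19)*(-6 + √(6 + 6)) = ((-15 + 8)*19)*(-6 + √12) = (-7*19)*(-6 + 2*√3) = -133*(-6 + 2*√3) = 798 - 266*√3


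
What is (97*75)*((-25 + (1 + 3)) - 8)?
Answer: -210975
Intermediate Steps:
(97*75)*((-25 + (1 + 3)) - 8) = 7275*((-25 + 4) - 8) = 7275*(-21 - 8) = 7275*(-29) = -210975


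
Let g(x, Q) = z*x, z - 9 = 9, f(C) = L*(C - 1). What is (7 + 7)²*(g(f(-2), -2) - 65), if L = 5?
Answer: -65660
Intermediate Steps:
f(C) = -5 + 5*C (f(C) = 5*(C - 1) = 5*(-1 + C) = -5 + 5*C)
z = 18 (z = 9 + 9 = 18)
g(x, Q) = 18*x
(7 + 7)²*(g(f(-2), -2) - 65) = (7 + 7)²*(18*(-5 + 5*(-2)) - 65) = 14²*(18*(-5 - 10) - 65) = 196*(18*(-15) - 65) = 196*(-270 - 65) = 196*(-335) = -65660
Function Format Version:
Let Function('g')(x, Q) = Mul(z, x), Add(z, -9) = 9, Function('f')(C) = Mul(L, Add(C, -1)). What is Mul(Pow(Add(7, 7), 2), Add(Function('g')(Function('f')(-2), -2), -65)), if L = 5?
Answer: -65660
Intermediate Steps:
Function('f')(C) = Add(-5, Mul(5, C)) (Function('f')(C) = Mul(5, Add(C, -1)) = Mul(5, Add(-1, C)) = Add(-5, Mul(5, C)))
z = 18 (z = Add(9, 9) = 18)
Function('g')(x, Q) = Mul(18, x)
Mul(Pow(Add(7, 7), 2), Add(Function('g')(Function('f')(-2), -2), -65)) = Mul(Pow(Add(7, 7), 2), Add(Mul(18, Add(-5, Mul(5, -2))), -65)) = Mul(Pow(14, 2), Add(Mul(18, Add(-5, -10)), -65)) = Mul(196, Add(Mul(18, -15), -65)) = Mul(196, Add(-270, -65)) = Mul(196, -335) = -65660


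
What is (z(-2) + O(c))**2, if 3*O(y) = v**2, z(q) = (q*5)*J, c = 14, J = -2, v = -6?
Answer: 1024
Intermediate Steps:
z(q) = -10*q (z(q) = (q*5)*(-2) = (5*q)*(-2) = -10*q)
O(y) = 12 (O(y) = (1/3)*(-6)**2 = (1/3)*36 = 12)
(z(-2) + O(c))**2 = (-10*(-2) + 12)**2 = (20 + 12)**2 = 32**2 = 1024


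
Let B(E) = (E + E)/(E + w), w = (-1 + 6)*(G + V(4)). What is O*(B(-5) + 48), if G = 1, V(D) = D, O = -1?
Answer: -95/2 ≈ -47.500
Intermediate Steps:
w = 25 (w = (-1 + 6)*(1 + 4) = 5*5 = 25)
B(E) = 2*E/(25 + E) (B(E) = (E + E)/(E + 25) = (2*E)/(25 + E) = 2*E/(25 + E))
O*(B(-5) + 48) = -(2*(-5)/(25 - 5) + 48) = -(2*(-5)/20 + 48) = -(2*(-5)*(1/20) + 48) = -(-½ + 48) = -1*95/2 = -95/2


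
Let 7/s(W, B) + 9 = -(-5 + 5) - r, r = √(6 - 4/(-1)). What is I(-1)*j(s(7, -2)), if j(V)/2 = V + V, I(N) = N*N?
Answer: -252/71 + 28*√10/71 ≈ -2.3022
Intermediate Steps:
I(N) = N²
r = √10 (r = √(6 - 4*(-1)) = √(6 + 4) = √10 ≈ 3.1623)
s(W, B) = 7/(-9 - √10) (s(W, B) = 7/(-9 + (-(-5 + 5) - √10)) = 7/(-9 + (-1*0 - √10)) = 7/(-9 + (0 - √10)) = 7/(-9 - √10))
j(V) = 4*V (j(V) = 2*(V + V) = 2*(2*V) = 4*V)
I(-1)*j(s(7, -2)) = (-1)²*(4*(-63/71 + 7*√10/71)) = 1*(-252/71 + 28*√10/71) = -252/71 + 28*√10/71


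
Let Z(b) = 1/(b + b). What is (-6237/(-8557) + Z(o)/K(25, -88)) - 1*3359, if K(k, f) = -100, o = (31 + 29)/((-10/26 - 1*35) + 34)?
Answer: -747154850329/222482000 ≈ -3358.3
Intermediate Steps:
o = -130/3 (o = 60/((-10*1/26 - 35) + 34) = 60/((-5/13 - 35) + 34) = 60/(-460/13 + 34) = 60/(-18/13) = 60*(-13/18) = -130/3 ≈ -43.333)
Z(b) = 1/(2*b)
(-6237/(-8557) + Z(o)/K(25, -88)) - 1*3359 = (-6237/(-8557) + (1/(2*(-130/3)))/(-100)) - 1*3359 = (-6237*(-1/8557) + ((½)*(-3/130))*(-1/100)) - 3359 = (6237/8557 - 3/260*(-1/100)) - 3359 = (6237/8557 + 3/26000) - 3359 = 162187671/222482000 - 3359 = -747154850329/222482000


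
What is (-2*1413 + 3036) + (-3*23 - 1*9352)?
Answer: -9211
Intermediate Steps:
(-2*1413 + 3036) + (-3*23 - 1*9352) = (-2826 + 3036) + (-69 - 9352) = 210 - 9421 = -9211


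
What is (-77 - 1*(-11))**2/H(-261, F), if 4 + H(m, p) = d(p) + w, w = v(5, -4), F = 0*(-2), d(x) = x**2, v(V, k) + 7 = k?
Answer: -1452/5 ≈ -290.40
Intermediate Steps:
v(V, k) = -7 + k
F = 0
w = -11 (w = -7 - 4 = -11)
H(m, p) = -15 + p**2 (H(m, p) = -4 + (p**2 - 11) = -4 + (-11 + p**2) = -15 + p**2)
(-77 - 1*(-11))**2/H(-261, F) = (-77 - 1*(-11))**2/(-15 + 0**2) = (-77 + 11)**2/(-15 + 0) = (-66)**2/(-15) = 4356*(-1/15) = -1452/5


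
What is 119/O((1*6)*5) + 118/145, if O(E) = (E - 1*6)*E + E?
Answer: 21151/21750 ≈ 0.97246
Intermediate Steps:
O(E) = E + E*(-6 + E) (O(E) = (E - 6)*E + E = (-6 + E)*E + E = E*(-6 + E) + E = E + E*(-6 + E))
119/O((1*6)*5) + 118/145 = 119/((((1*6)*5)*(-5 + (1*6)*5))) + 118/145 = 119/(((6*5)*(-5 + 6*5))) + 118*(1/145) = 119/((30*(-5 + 30))) + 118/145 = 119/((30*25)) + 118/145 = 119/750 + 118/145 = 21151/21750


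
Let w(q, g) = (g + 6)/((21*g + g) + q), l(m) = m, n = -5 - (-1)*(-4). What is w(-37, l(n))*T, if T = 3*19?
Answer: 171/235 ≈ 0.72766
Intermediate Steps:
n = -9 (n = -5 - 1*4 = -5 - 4 = -9)
T = 57
w(q, g) = (6 + g)/(q + 22*g) (w(q, g) = (6 + g)/(22*g + q) = (6 + g)/(q + 22*g))
w(-37, l(n))*T = ((6 - 9)/(-37 + 22*(-9)))*57 = (-3/(-37 - 198))*57 = (-3/(-235))*57 = -1/235*(-3)*57 = (3/235)*57 = 171/235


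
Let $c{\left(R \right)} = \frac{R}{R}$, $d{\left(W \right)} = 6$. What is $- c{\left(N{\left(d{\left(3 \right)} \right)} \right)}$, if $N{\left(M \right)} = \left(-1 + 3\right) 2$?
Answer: $-1$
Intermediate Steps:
$N{\left(M \right)} = 4$ ($N{\left(M \right)} = 2 \cdot 2 = 4$)
$c{\left(R \right)} = 1$
$- c{\left(N{\left(d{\left(3 \right)} \right)} \right)} = \left(-1\right) 1 = -1$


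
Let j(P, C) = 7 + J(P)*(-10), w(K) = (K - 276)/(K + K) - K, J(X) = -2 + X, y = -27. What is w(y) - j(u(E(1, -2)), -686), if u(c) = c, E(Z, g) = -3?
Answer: -439/18 ≈ -24.389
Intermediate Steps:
w(K) = -K + (-276 + K)/(2*K) (w(K) = (-276 + K)/((2*K)) - K = (-276 + K)*(1/(2*K)) - K = (-276 + K)/(2*K) - K = -K + (-276 + K)/(2*K))
j(P, C) = 27 - 10*P (j(P, C) = 7 + (-2 + P)*(-10) = 7 + (20 - 10*P) = 27 - 10*P)
w(y) - j(u(E(1, -2)), -686) = (½ - 1*(-27) - 138/(-27)) - (27 - 10*(-3)) = (½ + 27 - 138*(-1/27)) - (27 + 30) = (½ + 27 + 46/9) - 1*57 = 587/18 - 57 = -439/18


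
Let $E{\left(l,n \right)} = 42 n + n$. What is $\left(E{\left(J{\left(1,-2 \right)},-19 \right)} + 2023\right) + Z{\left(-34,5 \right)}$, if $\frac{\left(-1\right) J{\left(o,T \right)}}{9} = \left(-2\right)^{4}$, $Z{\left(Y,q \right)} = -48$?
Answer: $1158$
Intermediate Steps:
$J{\left(o,T \right)} = -144$ ($J{\left(o,T \right)} = - 9 \left(-2\right)^{4} = \left(-9\right) 16 = -144$)
$E{\left(l,n \right)} = 43 n$
$\left(E{\left(J{\left(1,-2 \right)},-19 \right)} + 2023\right) + Z{\left(-34,5 \right)} = \left(43 \left(-19\right) + 2023\right) - 48 = \left(-817 + 2023\right) - 48 = 1206 - 48 = 1158$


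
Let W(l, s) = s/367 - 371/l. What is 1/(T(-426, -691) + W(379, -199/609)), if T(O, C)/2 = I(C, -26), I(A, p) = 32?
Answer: 84707637/5338293734 ≈ 0.015868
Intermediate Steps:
T(O, C) = 64 (T(O, C) = 2*32 = 64)
W(l, s) = -371/l + s/367 (W(l, s) = s*(1/367) - 371/l = s/367 - 371/l = -371/l + s/367)
1/(T(-426, -691) + W(379, -199/609)) = 1/(64 + (-371/379 + (-199/609)/367)) = 1/(64 + (-371*1/379 + (-199*1/609)/367)) = 1/(64 + (-371/379 + (1/367)*(-199/609))) = 1/(64 + (-371/379 - 199/223503)) = 1/(64 - 82995034/84707637) = 1/(5338293734/84707637) = 84707637/5338293734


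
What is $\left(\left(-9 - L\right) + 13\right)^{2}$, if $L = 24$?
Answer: $400$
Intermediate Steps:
$\left(\left(-9 - L\right) + 13\right)^{2} = \left(\left(-9 - 24\right) + 13\right)^{2} = \left(-33 + 13\right)^{2} = \left(-20\right)^{2} = 400$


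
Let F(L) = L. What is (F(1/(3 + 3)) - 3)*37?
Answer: -629/6 ≈ -104.83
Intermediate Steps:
(F(1/(3 + 3)) - 3)*37 = (1/(3 + 3) - 3)*37 = (1/6 - 3)*37 = -17/6*37 = -629/6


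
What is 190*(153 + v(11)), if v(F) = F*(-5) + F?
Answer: 20710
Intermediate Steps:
v(F) = -4*F (v(F) = -5*F + F = -4*F)
190*(153 + v(11)) = 190*(153 - 4*11) = 190*(153 - 44) = 190*109 = 20710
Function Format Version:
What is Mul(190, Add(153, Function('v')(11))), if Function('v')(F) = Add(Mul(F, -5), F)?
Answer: 20710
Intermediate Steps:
Function('v')(F) = Mul(-4, F) (Function('v')(F) = Add(Mul(-5, F), F) = Mul(-4, F))
Mul(190, Add(153, Function('v')(11))) = Mul(190, Add(153, Mul(-4, 11))) = Mul(190, Add(153, -44)) = Mul(190, 109) = 20710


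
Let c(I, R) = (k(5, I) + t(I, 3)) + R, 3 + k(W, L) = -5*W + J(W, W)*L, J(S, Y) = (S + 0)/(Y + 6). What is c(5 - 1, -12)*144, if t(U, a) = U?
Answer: -54144/11 ≈ -4922.2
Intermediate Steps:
J(S, Y) = S/(6 + Y)
k(W, L) = -3 - 5*W + L*W/(6 + W) (k(W, L) = -3 + (-5*W + (W/(6 + W))*L) = -3 + (-5*W + L*W/(6 + W)) = -3 - 5*W + L*W/(6 + W))
c(I, R) = -28 + R + 16*I/11 (c(I, R) = ((I*5 - (3 + 5*5)*(6 + 5))/(6 + 5) + I) + R = ((5*I - 1*(3 + 25)*11)/11 + I) + R = ((5*I - 1*28*11)/11 + I) + R = ((5*I - 308)/11 + I) + R = ((-308 + 5*I)/11 + I) + R = ((-28 + 5*I/11) + I) + R = (-28 + 16*I/11) + R = -28 + R + 16*I/11)
c(5 - 1, -12)*144 = (-28 - 12 + 16*(5 - 1)/11)*144 = (-28 - 12 + (16/11)*4)*144 = (-28 - 12 + 64/11)*144 = -376/11*144 = -54144/11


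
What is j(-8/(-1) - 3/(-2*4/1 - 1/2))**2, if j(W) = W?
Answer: 20164/289 ≈ 69.772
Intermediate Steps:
j(-8/(-1) - 3/(-2*4/1 - 1/2))**2 = (-8/(-1) - 3/(-2*4/1 - 1/2))**2 = (-8*(-1) - 3/(-8*1 - 1*1/2))**2 = (8 - 3/(-8 - 1/2))**2 = (8 - 3/(-17/2))**2 = (8 - 3*(-2/17))**2 = (8 + 6/17)**2 = (142/17)**2 = 20164/289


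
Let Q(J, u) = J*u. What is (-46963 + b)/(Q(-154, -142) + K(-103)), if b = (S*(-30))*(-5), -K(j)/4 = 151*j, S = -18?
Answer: -49663/84080 ≈ -0.59066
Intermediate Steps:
K(j) = -604*j
b = -2700 (b = -18*(-30)*(-5) = 540*(-5) = -2700)
(-46963 + b)/(Q(-154, -142) + K(-103)) = (-46963 - 2700)/(-154*(-142) - 604*(-103)) = -49663/(21868 + 62212) = -49663/84080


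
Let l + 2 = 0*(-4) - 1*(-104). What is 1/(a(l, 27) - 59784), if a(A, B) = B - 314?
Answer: -1/60071 ≈ -1.6647e-5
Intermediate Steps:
l = 102 (l = -2 + (0*(-4) - 1*(-104)) = -2 + (0 + 104) = -2 + 104 = 102)
a(A, B) = -314 + B
1/(a(l, 27) - 59784) = 1/((-314 + 27) - 59784) = 1/(-287 - 59784) = 1/(-60071) = -1/60071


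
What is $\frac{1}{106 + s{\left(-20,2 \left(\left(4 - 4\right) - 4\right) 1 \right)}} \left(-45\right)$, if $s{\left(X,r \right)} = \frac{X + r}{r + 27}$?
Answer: $- \frac{285}{662} \approx -0.43051$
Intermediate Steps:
$s{\left(X,r \right)} = \frac{X + r}{27 + r}$
$\frac{1}{106 + s{\left(-20,2 \left(\left(4 - 4\right) - 4\right) 1 \right)}} \left(-45\right) = \frac{1}{106 + \frac{-20 + 2 \left(\left(4 - 4\right) - 4\right) 1}{27 + 2 \left(\left(4 - 4\right) - 4\right) 1}} \left(-45\right) = \frac{1}{106 + \frac{-20 + 2 \left(0 - 4\right) 1}{27 + 2 \left(0 - 4\right) 1}} \left(-45\right) = \frac{1}{106 + \frac{-20 + 2 \left(-4\right) 1}{27 + 2 \left(-4\right) 1}} \left(-45\right) = \frac{1}{106 + \frac{-20 - 8}{27 - 8}} \left(-45\right) = \frac{1}{106 + \frac{1}{19} \left(-28\right)} \left(-45\right) = \frac{1}{106 - \frac{28}{19}} \left(-45\right) = \frac{1}{\frac{1986}{19}} \left(-45\right) = \frac{19}{1986} \left(-45\right) = - \frac{285}{662}$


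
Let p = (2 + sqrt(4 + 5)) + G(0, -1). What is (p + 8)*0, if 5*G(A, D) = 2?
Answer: 0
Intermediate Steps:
G(A, D) = 2/5 (G(A, D) = (1/5)*2 = 2/5)
p = 27/5 (p = (2 + sqrt(4 + 5)) + 2/5 = (2 + sqrt(9)) + 2/5 = (2 + 3) + 2/5 = 5 + 2/5 = 27/5 ≈ 5.4000)
(p + 8)*0 = (27/5 + 8)*0 = (67/5)*0 = 0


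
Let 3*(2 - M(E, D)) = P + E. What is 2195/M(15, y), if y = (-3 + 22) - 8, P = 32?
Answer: -6585/41 ≈ -160.61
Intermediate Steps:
y = 11 (y = 19 - 8 = 11)
M(E, D) = -26/3 - E/3 (M(E, D) = 2 - (32 + E)/3 = 2 + (-32/3 - E/3) = -26/3 - E/3)
2195/M(15, y) = 2195/(-26/3 - ⅓*15) = 2195/(-26/3 - 5) = 2195/(-41/3) = 2195*(-3/41) = -6585/41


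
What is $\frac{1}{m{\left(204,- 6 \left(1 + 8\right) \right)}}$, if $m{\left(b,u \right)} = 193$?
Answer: $\frac{1}{193} \approx 0.0051813$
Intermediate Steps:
$\frac{1}{m{\left(204,- 6 \left(1 + 8\right) \right)}} = \frac{1}{193}$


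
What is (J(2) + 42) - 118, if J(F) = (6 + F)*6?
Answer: -28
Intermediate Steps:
J(F) = 36 + 6*F
(J(2) + 42) - 118 = ((36 + 6*2) + 42) - 118 = ((36 + 12) + 42) - 118 = (48 + 42) - 118 = 90 - 118 = -28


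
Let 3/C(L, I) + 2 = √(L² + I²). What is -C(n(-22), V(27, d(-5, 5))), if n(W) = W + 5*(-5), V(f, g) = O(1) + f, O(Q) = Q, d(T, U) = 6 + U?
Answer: -6/2989 - 3*√2993/2989 ≈ -0.056917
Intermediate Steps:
V(f, g) = 1 + f
n(W) = -25 + W (n(W) = W - 25 = -25 + W)
C(L, I) = 3/(-2 + √(I² + L²)) (C(L, I) = 3/(-2 + √(L² + I²)) = 3/(-2 + √(I² + L²)))
-C(n(-22), V(27, d(-5, 5))) = -3/(-2 + √((1 + 27)² + (-25 - 22)²)) = -3/(-2 + √(28² + (-47)²)) = -3/(-2 + √(784 + 2209)) = -3/(-2 + √2993)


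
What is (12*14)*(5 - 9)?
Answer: -672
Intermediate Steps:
(12*14)*(5 - 9) = 168*(-4) = -672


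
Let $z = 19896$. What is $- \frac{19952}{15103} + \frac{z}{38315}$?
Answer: $- \frac{463971592}{578671445} \approx -0.80179$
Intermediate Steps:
$- \frac{19952}{15103} + \frac{z}{38315} = - \frac{19952}{15103} + \frac{19896}{38315} = - \frac{463971592}{578671445}$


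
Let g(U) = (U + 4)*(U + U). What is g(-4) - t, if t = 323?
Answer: -323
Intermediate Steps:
g(U) = 2*U*(4 + U) (g(U) = (4 + U)*(2*U) = 2*U*(4 + U))
g(-4) - t = 2*(-4)*(4 - 4) - 1*323 = 2*(-4)*0 - 323 = 0 - 323 = -323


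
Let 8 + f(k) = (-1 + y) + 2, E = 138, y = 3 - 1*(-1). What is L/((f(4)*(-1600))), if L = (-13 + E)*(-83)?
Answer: -415/192 ≈ -2.1615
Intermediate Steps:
y = 4 (y = 3 + 1 = 4)
f(k) = -3 (f(k) = -8 + ((-1 + 4) + 2) = -8 + (3 + 2) = -8 + 5 = -3)
L = -10375 (L = (-13 + 138)*(-83) = 125*(-83) = -10375)
L/((f(4)*(-1600))) = -10375/((-3*(-1600))) = -10375/4800 = -10375*1/4800 = -415/192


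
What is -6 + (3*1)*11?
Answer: 27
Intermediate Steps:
-6 + (3*1)*11 = -6 + 3*11 = -6 + 33 = 27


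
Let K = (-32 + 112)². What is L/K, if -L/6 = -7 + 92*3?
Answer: -807/3200 ≈ -0.25219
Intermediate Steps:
K = 6400 (K = 80² = 6400)
L = -1614 (L = -6*(-7 + 92*3) = -6*(-7 + 276) = -6*269 = -1614)
L/K = -1614/6400 = -1614*1/6400 = -807/3200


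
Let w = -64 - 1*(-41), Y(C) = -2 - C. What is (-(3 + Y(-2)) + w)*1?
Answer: -26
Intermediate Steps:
w = -23 (w = -64 + 41 = -23)
(-(3 + Y(-2)) + w)*1 = (-(3 + (-2 - 1*(-2))) - 23)*1 = (-(3 + (-2 + 2)) - 23)*1 = (-(3 + 0) - 23)*1 = (-1*3 - 23)*1 = (-3 - 23)*1 = -26*1 = -26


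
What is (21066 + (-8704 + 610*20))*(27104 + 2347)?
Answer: 723375462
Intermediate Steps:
(21066 + (-8704 + 610*20))*(27104 + 2347) = (21066 + (-8704 + 12200))*29451 = (21066 + 3496)*29451 = 24562*29451 = 723375462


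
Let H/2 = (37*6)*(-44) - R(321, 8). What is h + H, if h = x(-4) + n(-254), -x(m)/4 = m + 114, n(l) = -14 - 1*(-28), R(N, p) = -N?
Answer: -19320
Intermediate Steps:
n(l) = 14 (n(l) = -14 + 28 = 14)
x(m) = -456 - 4*m (x(m) = -4*(m + 114) = -4*(114 + m) = -456 - 4*m)
H = -18894 (H = 2*((37*6)*(-44) - (-1)*321) = 2*(222*(-44) - 1*(-321)) = 2*(-9768 + 321) = 2*(-9447) = -18894)
h = -426 (h = (-456 - 4*(-4)) + 14 = (-456 + 16) + 14 = -440 + 14 = -426)
h + H = -426 - 18894 = -19320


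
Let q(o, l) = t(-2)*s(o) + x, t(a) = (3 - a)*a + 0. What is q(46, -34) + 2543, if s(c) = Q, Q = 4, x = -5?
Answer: 2498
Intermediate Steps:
t(a) = a*(3 - a) (t(a) = a*(3 - a) + 0 = a*(3 - a))
s(c) = 4
q(o, l) = -45 (q(o, l) = -2*(3 - 1*(-2))*4 - 5 = -2*(3 + 2)*4 - 5 = -2*5*4 - 5 = -10*4 - 5 = -40 - 5 = -45)
q(46, -34) + 2543 = -45 + 2543 = 2498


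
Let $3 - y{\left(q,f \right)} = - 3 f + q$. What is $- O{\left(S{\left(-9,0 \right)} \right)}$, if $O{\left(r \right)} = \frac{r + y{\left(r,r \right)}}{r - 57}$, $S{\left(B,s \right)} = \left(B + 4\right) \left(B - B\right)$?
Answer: $\frac{1}{19} \approx 0.052632$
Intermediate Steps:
$S{\left(B,s \right)} = 0$ ($S{\left(B,s \right)} = \left(4 + B\right) 0 = 0$)
$y{\left(q,f \right)} = 3 - q + 3 f$ ($y{\left(q,f \right)} = 3 - \left(- 3 f + q\right) = 3 - \left(q - 3 f\right) = 3 + \left(- q + 3 f\right) = 3 - q + 3 f$)
$O{\left(r \right)} = \frac{3 + 3 r}{-57 + r}$ ($O{\left(r \right)} = \frac{r + \left(3 - r + 3 r\right)}{r - 57} = \frac{r + \left(3 + 2 r\right)}{-57 + r} = \frac{3 + 3 r}{-57 + r}$)
$- O{\left(S{\left(-9,0 \right)} \right)} = - \frac{3 \left(1 + 0\right)}{-57 + 0} = - \frac{3 \cdot 1}{-57} = - \frac{3 \left(-1\right) 1}{57} = \left(-1\right) \left(- \frac{1}{19}\right) = \frac{1}{19}$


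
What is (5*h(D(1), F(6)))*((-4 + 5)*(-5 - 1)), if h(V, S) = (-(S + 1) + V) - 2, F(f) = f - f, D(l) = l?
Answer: 60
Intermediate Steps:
F(f) = 0
h(V, S) = -3 + V - S (h(V, S) = (-(1 + S) + V) - 2 = ((-1 - S) + V) - 2 = (-1 + V - S) - 2 = -3 + V - S)
(5*h(D(1), F(6)))*((-4 + 5)*(-5 - 1)) = (5*(-3 + 1 - 1*0))*((-4 + 5)*(-5 - 1)) = (5*(-3 + 1 + 0))*(1*(-6)) = (5*(-2))*(-6) = -10*(-6) = 60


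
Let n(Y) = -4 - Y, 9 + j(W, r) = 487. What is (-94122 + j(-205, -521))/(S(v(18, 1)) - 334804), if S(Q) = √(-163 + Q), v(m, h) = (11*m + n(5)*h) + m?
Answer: 7838096444/28023429593 + 46822*√11/28023429593 ≈ 0.27970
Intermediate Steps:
j(W, r) = 478 (j(W, r) = -9 + 487 = 478)
v(m, h) = -9*h + 12*m (v(m, h) = (11*m + (-4 - 1*5)*h) + m = (11*m + (-4 - 5)*h) + m = (11*m - 9*h) + m = (-9*h + 11*m) + m = -9*h + 12*m)
(-94122 + j(-205, -521))/(S(v(18, 1)) - 334804) = (-94122 + 478)/(√(-163 + (-9*1 + 12*18)) - 334804) = -93644/(√(-163 + (-9 + 216)) - 334804) = -93644/(√(-163 + 207) - 334804) = -93644/(√44 - 334804) = -93644/(2*√11 - 334804) = -93644/(-334804 + 2*√11)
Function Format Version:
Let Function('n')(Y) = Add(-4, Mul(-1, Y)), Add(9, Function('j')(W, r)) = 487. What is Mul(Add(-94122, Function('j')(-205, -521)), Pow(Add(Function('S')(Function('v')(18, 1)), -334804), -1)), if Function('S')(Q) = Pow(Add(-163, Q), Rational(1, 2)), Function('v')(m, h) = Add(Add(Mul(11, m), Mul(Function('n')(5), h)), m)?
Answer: Add(Rational(7838096444, 28023429593), Mul(Rational(46822, 28023429593), Pow(11, Rational(1, 2)))) ≈ 0.27970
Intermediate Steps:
Function('j')(W, r) = 478 (Function('j')(W, r) = Add(-9, 487) = 478)
Function('v')(m, h) = Add(Mul(-9, h), Mul(12, m)) (Function('v')(m, h) = Add(Add(Mul(11, m), Mul(Add(-4, Mul(-1, 5)), h)), m) = Add(Add(Mul(11, m), Mul(Add(-4, -5), h)), m) = Add(Add(Mul(11, m), Mul(-9, h)), m) = Add(Add(Mul(-9, h), Mul(11, m)), m) = Add(Mul(-9, h), Mul(12, m)))
Mul(Add(-94122, Function('j')(-205, -521)), Pow(Add(Function('S')(Function('v')(18, 1)), -334804), -1)) = Mul(Add(-94122, 478), Pow(Add(Pow(Add(-163, Add(Mul(-9, 1), Mul(12, 18))), Rational(1, 2)), -334804), -1)) = Mul(-93644, Pow(Add(Pow(Add(-163, Add(-9, 216)), Rational(1, 2)), -334804), -1)) = Mul(-93644, Pow(Add(Pow(Add(-163, 207), Rational(1, 2)), -334804), -1)) = Mul(-93644, Pow(Add(Pow(44, Rational(1, 2)), -334804), -1)) = Mul(-93644, Pow(Add(Mul(2, Pow(11, Rational(1, 2))), -334804), -1)) = Mul(-93644, Pow(Add(-334804, Mul(2, Pow(11, Rational(1, 2)))), -1))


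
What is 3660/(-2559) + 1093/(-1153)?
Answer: -2338989/983509 ≈ -2.3782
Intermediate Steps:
3660/(-2559) + 1093/(-1153) = 3660*(-1/2559) + 1093*(-1/1153) = -1220/853 - 1093/1153 = -2338989/983509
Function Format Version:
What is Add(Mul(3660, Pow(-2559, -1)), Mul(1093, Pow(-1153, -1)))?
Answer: Rational(-2338989, 983509) ≈ -2.3782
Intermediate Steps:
Add(Mul(3660, Pow(-2559, -1)), Mul(1093, Pow(-1153, -1))) = Add(Mul(3660, Rational(-1, 2559)), Mul(1093, Rational(-1, 1153))) = Add(Rational(-1220, 853), Rational(-1093, 1153)) = Rational(-2338989, 983509)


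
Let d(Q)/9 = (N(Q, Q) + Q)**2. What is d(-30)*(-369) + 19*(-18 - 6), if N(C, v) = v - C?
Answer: -2989356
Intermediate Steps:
d(Q) = 9*Q**2 (d(Q) = 9*((Q - Q) + Q)**2 = 9*(0 + Q)**2 = 9*Q**2)
d(-30)*(-369) + 19*(-18 - 6) = (9*(-30)**2)*(-369) + 19*(-18 - 6) = (9*900)*(-369) + 19*(-24) = 8100*(-369) - 456 = -2988900 - 456 = -2989356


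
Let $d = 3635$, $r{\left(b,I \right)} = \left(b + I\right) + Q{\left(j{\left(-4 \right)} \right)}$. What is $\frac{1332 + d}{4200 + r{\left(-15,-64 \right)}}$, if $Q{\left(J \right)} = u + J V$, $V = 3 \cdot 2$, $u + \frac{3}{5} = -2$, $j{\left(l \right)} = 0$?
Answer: $\frac{24835}{20592} \approx 1.2061$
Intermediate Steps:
$u = - \frac{13}{5}$ ($u = - \frac{3}{5} - 2 = - \frac{13}{5} \approx -2.6$)
$V = 6$
$Q{\left(J \right)} = - \frac{13}{5} + 6 J$ ($Q{\left(J \right)} = - \frac{13}{5} + J 6 = - \frac{13}{5} + 6 J$)
$r{\left(b,I \right)} = - \frac{13}{5} + I + b$ ($r{\left(b,I \right)} = \left(b + I\right) + \left(- \frac{13}{5} + 6 \cdot 0\right) = \left(I + b\right) + \left(- \frac{13}{5} + 0\right) = \left(I + b\right) - \frac{13}{5} = - \frac{13}{5} + I + b$)
$\frac{1332 + d}{4200 + r{\left(-15,-64 \right)}} = \frac{1332 + 3635}{4200 - \frac{408}{5}} = \frac{4967}{4200 - \frac{408}{5}} = \frac{4967}{\frac{20592}{5}} = 4967 \cdot \frac{5}{20592} = \frac{24835}{20592}$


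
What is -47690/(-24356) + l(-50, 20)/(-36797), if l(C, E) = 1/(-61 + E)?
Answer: 35974415243/18372668506 ≈ 1.9580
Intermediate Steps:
-47690/(-24356) + l(-50, 20)/(-36797) = -47690/(-24356) + 1/((-61 + 20)*(-36797)) = -47690*(-1/24356) - 1/36797/(-41) = 23845/12178 - 1/41*(-1/36797) = 23845/12178 + 1/1508677 = 35974415243/18372668506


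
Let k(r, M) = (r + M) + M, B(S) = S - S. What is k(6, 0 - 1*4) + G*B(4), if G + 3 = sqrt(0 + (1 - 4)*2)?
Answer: -2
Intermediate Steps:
B(S) = 0
k(r, M) = r + 2*M (k(r, M) = (M + r) + M = r + 2*M)
G = -3 + I*sqrt(6) (G = -3 + sqrt(0 + (1 - 4)*2) = -3 + sqrt(0 - 3*2) = -3 + sqrt(0 - 6) = -3 + sqrt(-6) = -3 + I*sqrt(6) ≈ -3.0 + 2.4495*I)
k(6, 0 - 1*4) + G*B(4) = (6 + 2*(0 - 1*4)) + (-3 + I*sqrt(6))*0 = (6 + 2*(0 - 4)) + 0 = (6 + 2*(-4)) + 0 = (6 - 8) + 0 = -2 + 0 = -2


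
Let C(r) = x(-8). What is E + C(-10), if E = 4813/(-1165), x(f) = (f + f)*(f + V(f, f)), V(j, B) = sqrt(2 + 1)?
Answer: 144307/1165 - 16*sqrt(3) ≈ 96.156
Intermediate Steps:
V(j, B) = sqrt(3)
x(f) = 2*f*(f + sqrt(3)) (x(f) = (f + f)*(f + sqrt(3)) = (2*f)*(f + sqrt(3)) = 2*f*(f + sqrt(3)))
C(r) = 128 - 16*sqrt(3) (C(r) = 2*(-8)*(-8 + sqrt(3)) = 128 - 16*sqrt(3))
E = -4813/1165 (E = 4813*(-1/1165) = -4813/1165 ≈ -4.1313)
E + C(-10) = -4813/1165 + (128 - 16*sqrt(3)) = 144307/1165 - 16*sqrt(3)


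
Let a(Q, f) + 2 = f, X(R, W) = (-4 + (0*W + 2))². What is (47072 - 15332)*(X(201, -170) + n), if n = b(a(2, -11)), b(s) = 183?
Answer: 5935380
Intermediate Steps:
X(R, W) = 4 (X(R, W) = (-4 + (0 + 2))² = (-4 + 2)² = (-2)² = 4)
a(Q, f) = -2 + f
n = 183
(47072 - 15332)*(X(201, -170) + n) = (47072 - 15332)*(4 + 183) = 31740*187 = 5935380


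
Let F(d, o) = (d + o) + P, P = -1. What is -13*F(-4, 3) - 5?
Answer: 21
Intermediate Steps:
F(d, o) = -1 + d + o (F(d, o) = (d + o) - 1 = -1 + d + o)
-13*F(-4, 3) - 5 = -13*(-1 - 4 + 3) - 5 = -13*(-2) - 5 = 26 - 5 = 21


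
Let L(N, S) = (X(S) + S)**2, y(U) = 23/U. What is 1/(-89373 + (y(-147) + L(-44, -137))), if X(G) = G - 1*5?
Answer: -147/1695227 ≈ -8.6714e-5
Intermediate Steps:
X(G) = -5 + G (X(G) = G - 5 = -5 + G)
L(N, S) = (-5 + 2*S)**2 (L(N, S) = ((-5 + S) + S)**2 = (-5 + 2*S)**2)
1/(-89373 + (y(-147) + L(-44, -137))) = 1/(-89373 + (23/(-147) + (-5 + 2*(-137))**2)) = 1/(-89373 + (23*(-1/147) + (-5 - 274)**2)) = 1/(-89373 + (-23/147 + (-279)**2)) = 1/(-89373 + (-23/147 + 77841)) = 1/(-89373 + 11442604/147) = 1/(-1695227/147) = -147/1695227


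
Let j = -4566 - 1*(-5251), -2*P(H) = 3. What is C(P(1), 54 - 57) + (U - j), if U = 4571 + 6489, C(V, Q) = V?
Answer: 20747/2 ≈ 10374.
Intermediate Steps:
P(H) = -3/2 (P(H) = -1/2*3 = -3/2)
U = 11060
j = 685 (j = -4566 + 5251 = 685)
C(P(1), 54 - 57) + (U - j) = -3/2 + (11060 - 1*685) = -3/2 + (11060 - 685) = -3/2 + 10375 = 20747/2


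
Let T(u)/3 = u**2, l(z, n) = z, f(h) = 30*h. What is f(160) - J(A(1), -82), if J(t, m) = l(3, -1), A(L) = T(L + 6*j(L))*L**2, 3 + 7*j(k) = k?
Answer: 4797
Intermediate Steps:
j(k) = -3/7 + k/7
T(u) = 3*u**2
A(L) = 3*L**2*(-18/7 + 13*L/7)**2 (A(L) = (3*(L + 6*(-3/7 + L/7))**2)*L**2 = (3*(L + (-18/7 + 6*L/7))**2)*L**2 = (3*(-18/7 + 13*L/7)**2)*L**2 = 3*L**2*(-18/7 + 13*L/7)**2)
J(t, m) = 3
f(160) - J(A(1), -82) = 30*160 - 1*3 = 4800 - 3 = 4797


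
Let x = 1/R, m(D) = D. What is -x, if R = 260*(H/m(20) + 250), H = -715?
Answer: -1/55705 ≈ -1.7952e-5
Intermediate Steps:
R = 55705 (R = 260*(-715/20 + 250) = 260*(-715*1/20 + 250) = 260*(-143/4 + 250) = 260*(857/4) = 55705)
x = 1/55705 ≈ 1.7952e-5
-x = -1*1/55705 = -1/55705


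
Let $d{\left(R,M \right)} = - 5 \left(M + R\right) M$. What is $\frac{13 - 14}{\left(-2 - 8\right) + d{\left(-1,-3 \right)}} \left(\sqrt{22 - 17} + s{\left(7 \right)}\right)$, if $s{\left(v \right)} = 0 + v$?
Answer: $\frac{1}{10} + \frac{\sqrt{5}}{70} \approx 0.13194$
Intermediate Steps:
$s{\left(v \right)} = v$
$d{\left(R,M \right)} = M \left(- 5 M - 5 R\right)$ ($d{\left(R,M \right)} = \left(- 5 M - 5 R\right) M = M \left(- 5 M - 5 R\right)$)
$\frac{13 - 14}{\left(-2 - 8\right) + d{\left(-1,-3 \right)}} \left(\sqrt{22 - 17} + s{\left(7 \right)}\right) = \frac{13 - 14}{\left(-2 - 8\right) - - 15 \left(-3 - 1\right)} \left(\sqrt{22 - 17} + 7\right) = - \frac{1}{\left(-2 - 8\right) - \left(-15\right) \left(-4\right)} \left(\sqrt{5} + 7\right) = - \frac{1}{-10 - 60} \left(7 + \sqrt{5}\right) = - \frac{1}{-70} \left(7 + \sqrt{5}\right) = \left(-1\right) \left(- \frac{1}{70}\right) \left(7 + \sqrt{5}\right) = \frac{7 + \sqrt{5}}{70} = \frac{1}{10} + \frac{\sqrt{5}}{70}$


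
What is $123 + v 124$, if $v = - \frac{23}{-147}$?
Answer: $\frac{20933}{147} \approx 142.4$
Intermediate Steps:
$v = \frac{23}{147}$ ($v = \left(-23\right) \left(- \frac{1}{147}\right) = \frac{23}{147} \approx 0.15646$)
$123 + v 124 = 123 + \frac{23}{147} \cdot 124 = 123 + \frac{2852}{147} = \frac{20933}{147}$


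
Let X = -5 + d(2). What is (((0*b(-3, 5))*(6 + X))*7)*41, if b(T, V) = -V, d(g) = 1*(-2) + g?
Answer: 0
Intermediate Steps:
d(g) = -2 + g
X = -5 (X = -5 + (-2 + 2) = -5 + 0 = -5)
(((0*b(-3, 5))*(6 + X))*7)*41 = (((0*(-1*5))*(6 - 5))*7)*41 = (((0*(-5))*1)*7)*41 = ((0*1)*7)*41 = (0*7)*41 = 0*41 = 0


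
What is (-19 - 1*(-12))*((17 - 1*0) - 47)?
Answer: 210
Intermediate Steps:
(-19 - 1*(-12))*((17 - 1*0) - 47) = (-19 + 12)*((17 + 0) - 47) = -7*(17 - 47) = -7*(-30) = 210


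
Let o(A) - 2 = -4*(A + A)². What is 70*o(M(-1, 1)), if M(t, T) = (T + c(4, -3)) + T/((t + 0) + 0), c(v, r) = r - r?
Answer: 140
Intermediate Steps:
c(v, r) = 0
M(t, T) = T + T/t (M(t, T) = (T + 0) + T/((t + 0) + 0) = T + T/(t + 0) = T + T/t)
o(A) = 2 - 16*A² (o(A) = 2 - 4*(A + A)² = 2 - 4*4*A² = 2 - 16*A²)
70*o(M(-1, 1)) = 70*(2 - 16*(1 + 1/(-1))²) = 70*(2 - 16*(1 + 1*(-1))²) = 70*(2 - 16*(1 - 1)²) = 70*(2 - 16*0²) = 70*(2 - 16*0) = 70*(2 + 0) = 70*2 = 140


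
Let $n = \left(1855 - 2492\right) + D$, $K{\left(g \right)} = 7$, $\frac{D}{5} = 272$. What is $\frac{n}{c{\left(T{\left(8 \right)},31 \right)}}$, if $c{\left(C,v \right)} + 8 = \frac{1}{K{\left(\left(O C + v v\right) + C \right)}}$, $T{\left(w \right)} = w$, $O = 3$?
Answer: $- \frac{5061}{55} \approx -92.018$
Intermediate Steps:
$D = 1360$ ($D = 5 \cdot 272 = 1360$)
$c{\left(C,v \right)} = - \frac{55}{7}$ ($c{\left(C,v \right)} = -8 + \frac{1}{7} = - \frac{55}{7}$)
$n = 723$ ($n = \left(1855 - 2492\right) + 1360 = -637 + 1360 = 723$)
$\frac{n}{c{\left(T{\left(8 \right)},31 \right)}} = \frac{723}{- \frac{55}{7}} = 723 \left(- \frac{7}{55}\right) = - \frac{5061}{55}$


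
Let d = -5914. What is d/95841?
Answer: -5914/95841 ≈ -0.061706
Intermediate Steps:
d/95841 = -5914/95841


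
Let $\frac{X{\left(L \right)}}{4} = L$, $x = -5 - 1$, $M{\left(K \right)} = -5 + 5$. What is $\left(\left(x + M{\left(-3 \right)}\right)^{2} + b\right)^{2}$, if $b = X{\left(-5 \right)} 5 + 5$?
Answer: $3481$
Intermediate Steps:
$M{\left(K \right)} = 0$
$x = -6$
$X{\left(L \right)} = 4 L$
$b = -95$ ($b = 4 \left(-5\right) 5 + 5 = \left(-20\right) 5 + 5 = -100 + 5 = -95$)
$\left(\left(x + M{\left(-3 \right)}\right)^{2} + b\right)^{2} = \left(\left(-6 + 0\right)^{2} - 95\right)^{2} = \left(\left(-6\right)^{2} - 95\right)^{2} = \left(36 - 95\right)^{2} = \left(-59\right)^{2} = 3481$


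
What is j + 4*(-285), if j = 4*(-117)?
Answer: -1608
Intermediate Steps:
j = -468
j + 4*(-285) = -468 + 4*(-285) = -468 - 1140 = -1608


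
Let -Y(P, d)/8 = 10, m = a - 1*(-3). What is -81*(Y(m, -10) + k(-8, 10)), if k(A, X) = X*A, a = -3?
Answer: 12960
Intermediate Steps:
m = 0 (m = -3 - 1*(-3) = -3 + 3 = 0)
Y(P, d) = -80 (Y(P, d) = -8*10 = -80)
k(A, X) = A*X
-81*(Y(m, -10) + k(-8, 10)) = -81*(-80 - 8*10) = -81*(-80 - 80) = -81*(-160) = 12960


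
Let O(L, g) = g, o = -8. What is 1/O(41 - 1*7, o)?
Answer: -⅛ ≈ -0.12500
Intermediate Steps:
1/O(41 - 1*7, o) = 1/(-8) = -⅛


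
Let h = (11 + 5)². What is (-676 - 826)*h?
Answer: -384512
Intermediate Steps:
h = 256 (h = 16² = 256)
(-676 - 826)*h = (-676 - 826)*256 = -1502*256 = -384512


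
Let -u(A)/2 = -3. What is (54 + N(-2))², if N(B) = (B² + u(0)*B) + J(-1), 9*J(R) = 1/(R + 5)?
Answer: 2745649/1296 ≈ 2118.6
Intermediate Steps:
u(A) = 6 (u(A) = -2*(-3) = 6)
J(R) = 1/(9*(5 + R)) (J(R) = 1/(9*(R + 5)) = 1/(9*(5 + R)))
N(B) = 1/36 + B² + 6*B (N(B) = (B² + 6*B) + 1/(9*(5 - 1)) = (B² + 6*B) + (⅑)/4 = (B² + 6*B) + (⅑)*(¼) = (B² + 6*B) + 1/36 = 1/36 + B² + 6*B)
(54 + N(-2))² = (54 + (1/36 + (-2)² + 6*(-2)))² = (54 + (1/36 + 4 - 12))² = (54 - 287/36)² = (1657/36)² = 2745649/1296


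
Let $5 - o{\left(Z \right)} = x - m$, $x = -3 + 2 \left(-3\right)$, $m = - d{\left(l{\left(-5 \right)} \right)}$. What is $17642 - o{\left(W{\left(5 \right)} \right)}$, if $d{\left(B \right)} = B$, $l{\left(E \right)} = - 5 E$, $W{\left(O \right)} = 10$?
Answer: $17653$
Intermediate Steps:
$m = -25$ ($m = - \left(-5\right) \left(-5\right) = \left(-1\right) 25 = -25$)
$x = -9$ ($x = -3 - 6 = -9$)
$o{\left(Z \right)} = -11$ ($o{\left(Z \right)} = 5 - \left(-9 - -25\right) = 5 - \left(-9 + 25\right) = 5 - 16 = -11$)
$17642 - o{\left(W{\left(5 \right)} \right)} = 17642 - -11 = 17642 + 11 = 17653$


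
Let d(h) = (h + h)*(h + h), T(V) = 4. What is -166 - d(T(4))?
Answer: -230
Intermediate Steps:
d(h) = 4*h² (d(h) = (2*h)*(2*h) = 4*h²)
-166 - d(T(4)) = -166 - 4*4² = -166 - 4*16 = -166 - 1*64 = -166 - 64 = -230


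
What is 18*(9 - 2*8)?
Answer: -126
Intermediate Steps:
18*(9 - 2*8) = 18*(9 - 16) = 18*(-7) = -126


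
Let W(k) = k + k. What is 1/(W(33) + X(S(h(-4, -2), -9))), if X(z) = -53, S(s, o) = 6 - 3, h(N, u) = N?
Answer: 1/13 ≈ 0.076923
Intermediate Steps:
S(s, o) = 3
W(k) = 2*k
1/(W(33) + X(S(h(-4, -2), -9))) = 1/(2*33 - 53) = 1/(66 - 53) = 1/13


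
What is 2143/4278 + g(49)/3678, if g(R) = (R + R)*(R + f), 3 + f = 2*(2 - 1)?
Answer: 4667611/2622414 ≈ 1.7799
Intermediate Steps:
f = -1 (f = -3 + 2*(2 - 1) = -3 + 2*1 = -3 + 2 = -1)
g(R) = 2*R*(-1 + R) (g(R) = (R + R)*(R - 1) = (2*R)*(-1 + R) = 2*R*(-1 + R))
2143/4278 + g(49)/3678 = 2143/4278 + (2*49*(-1 + 49))/3678 = 2143*(1/4278) + (2*49*48)*(1/3678) = 2143/4278 + 4704*(1/3678) = 2143/4278 + 784/613 = 4667611/2622414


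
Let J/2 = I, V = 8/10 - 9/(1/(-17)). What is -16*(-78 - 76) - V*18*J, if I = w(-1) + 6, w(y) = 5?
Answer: -292204/5 ≈ -58441.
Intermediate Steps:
V = 769/5 (V = 8*(1/10) - 9/(-1/17) = 4/5 - 9*(-17) = 4/5 + 153 = 769/5 ≈ 153.80)
I = 11 (I = 5 + 6 = 11)
J = 22 (J = 2*11 = 22)
-16*(-78 - 76) - V*18*J = -16*(-78 - 76) - (769/5)*18*22 = -16*(-154) - 13842*22/5 = 2464 - 1*304524/5 = 2464 - 304524/5 = -292204/5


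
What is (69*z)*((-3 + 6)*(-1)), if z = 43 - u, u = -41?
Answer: -17388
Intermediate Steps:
z = 84 (z = 43 - 1*(-41) = 43 + 41 = 84)
(69*z)*((-3 + 6)*(-1)) = (69*84)*((-3 + 6)*(-1)) = 5796*(3*(-1)) = 5796*(-3) = -17388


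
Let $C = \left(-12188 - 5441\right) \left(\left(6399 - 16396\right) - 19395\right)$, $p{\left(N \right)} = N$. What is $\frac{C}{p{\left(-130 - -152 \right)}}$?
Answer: $23552344$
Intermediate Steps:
$C = 518151568$ ($C = - 17629 \left(\left(6399 - 16396\right) - 19395\right) = - 17629 \left(-9997 - 19395\right) = \left(-17629\right) \left(-29392\right) = 518151568$)
$\frac{C}{p{\left(-130 - -152 \right)}} = \frac{518151568}{-130 - -152} = \frac{518151568}{-130 + 152} = \frac{518151568}{22} = 518151568 \cdot \frac{1}{22} = 23552344$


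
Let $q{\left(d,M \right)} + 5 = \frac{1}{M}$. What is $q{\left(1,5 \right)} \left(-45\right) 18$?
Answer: $3888$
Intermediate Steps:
$q{\left(d,M \right)} = -5 + \frac{1}{M}$
$q{\left(1,5 \right)} \left(-45\right) 18 = \left(-5 + \frac{1}{5}\right) \left(-45\right) 18 = \left(- \frac{24}{5}\right) \left(-45\right) 18 = 216 \cdot 18 = 3888$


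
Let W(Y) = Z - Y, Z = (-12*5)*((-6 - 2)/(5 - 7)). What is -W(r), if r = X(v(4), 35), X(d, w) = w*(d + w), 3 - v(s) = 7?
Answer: 1325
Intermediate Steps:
v(s) = -4 (v(s) = 3 - 1*7 = 3 - 7 = -4)
r = 1085 (r = 35*(-4 + 35) = 35*31 = 1085)
Z = -240 (Z = -(-480)/(-2) = -(-480)*(-1)/2 = -60*4 = -240)
W(Y) = -240 - Y
-W(r) = -(-240 - 1*1085) = -(-240 - 1085) = -1*(-1325) = 1325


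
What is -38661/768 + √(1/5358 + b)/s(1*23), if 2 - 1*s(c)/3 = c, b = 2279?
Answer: -12887/256 - √65425911114/337554 ≈ -51.098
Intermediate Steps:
s(c) = 6 - 3*c
-38661/768 + √(1/5358 + b)/s(1*23) = -38661/768 + √(1/5358 + 2279)/(6 - 3*23) = -38661*1/768 + √(1/5358 + 2279)/(6 - 3*23) = -12887/256 + √(12210883/5358)/(6 - 69) = -12887/256 + (√65425911114/5358)/(-63) = -12887/256 + (√65425911114/5358)*(-1/63) = -12887/256 - √65425911114/337554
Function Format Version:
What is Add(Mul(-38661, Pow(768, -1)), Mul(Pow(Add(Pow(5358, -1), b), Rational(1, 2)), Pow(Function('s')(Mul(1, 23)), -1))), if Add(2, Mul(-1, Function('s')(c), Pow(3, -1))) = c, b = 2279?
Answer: Add(Rational(-12887, 256), Mul(Rational(-1, 337554), Pow(65425911114, Rational(1, 2)))) ≈ -51.098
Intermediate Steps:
Function('s')(c) = Add(6, Mul(-3, c))
Add(Mul(-38661, Pow(768, -1)), Mul(Pow(Add(Pow(5358, -1), b), Rational(1, 2)), Pow(Function('s')(Mul(1, 23)), -1))) = Add(Mul(-38661, Pow(768, -1)), Mul(Pow(Add(Pow(5358, -1), 2279), Rational(1, 2)), Pow(Add(6, Mul(-3, Mul(1, 23))), -1))) = Add(Mul(-38661, Rational(1, 768)), Mul(Pow(Add(Rational(1, 5358), 2279), Rational(1, 2)), Pow(Add(6, Mul(-3, 23)), -1))) = Add(Rational(-12887, 256), Mul(Pow(Rational(12210883, 5358), Rational(1, 2)), Pow(Add(6, -69), -1))) = Add(Rational(-12887, 256), Mul(Mul(Rational(1, 5358), Pow(65425911114, Rational(1, 2))), Pow(-63, -1))) = Add(Rational(-12887, 256), Mul(Mul(Rational(1, 5358), Pow(65425911114, Rational(1, 2))), Rational(-1, 63))) = Add(Rational(-12887, 256), Mul(Rational(-1, 337554), Pow(65425911114, Rational(1, 2))))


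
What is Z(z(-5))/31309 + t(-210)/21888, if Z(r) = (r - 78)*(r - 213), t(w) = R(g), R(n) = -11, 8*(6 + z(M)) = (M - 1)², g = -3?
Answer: 372906193/685291392 ≈ 0.54416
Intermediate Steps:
z(M) = -6 + (-1 + M)²/8 (z(M) = -6 + (M - 1)²/8 = -6 + (-1 + M)²/8)
t(w) = -11
Z(r) = (-213 + r)*(-78 + r) (Z(r) = (-78 + r)*(-213 + r) = (-213 + r)*(-78 + r))
Z(z(-5))/31309 + t(-210)/21888 = (16614 + (-6 + (-1 - 5)²/8)² - 291*(-6 + (-1 - 5)²/8))/31309 - 11/21888 = (16614 + (-6 + (⅛)*(-6)²)² - 291*(-6 + (⅛)*(-6)²))*(1/31309) - 11*1/21888 = (16614 + (-6 + (⅛)*36)² - 291*(-6 + (⅛)*36))*(1/31309) - 11/21888 = (16614 + (-6 + 9/2)² - 291*(-6 + 9/2))*(1/31309) - 11/21888 = (16614 + (-3/2)² - 291*(-3/2))*(1/31309) - 11/21888 = (16614 + 9/4 + 873/2)*(1/31309) - 11/21888 = (68211/4)*(1/31309) - 11/21888 = 68211/125236 - 11/21888 = 372906193/685291392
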